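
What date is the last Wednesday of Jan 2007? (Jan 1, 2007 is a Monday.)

Jan 2007 begins on a Monday, so the first Wednesday is Jan 3 (2 days later).
Jan 2007 has 31 days. Adding weeks: 3, 10, 17, 24, 31 — the last one ≤ 31 is the 31st.

Jan 31, 2007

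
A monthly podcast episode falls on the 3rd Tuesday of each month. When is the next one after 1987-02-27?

1987-03-17

February 1987 starts on a Sunday; its first Tuesday is the 3rd, so the 3rd Tuesday is the 17th — 1987-02-17.
That is not after 1987-02-27, so look at March 1987.
March 1987 starts on a Sunday; its first Tuesday is the 3rd, so the 3rd Tuesday is the 17th — 1987-03-17.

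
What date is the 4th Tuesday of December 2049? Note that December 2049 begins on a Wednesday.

2049-12-28

December 2049 begins on a Wednesday, so the first Tuesday is December 7 (6 days later).
The 4th Tuesday is 3 weeks later: 7 + 21 = 28.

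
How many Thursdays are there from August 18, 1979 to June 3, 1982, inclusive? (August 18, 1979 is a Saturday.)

August 18, 1979 is a Saturday; the first Thursday on or after it is August 23, 1979 (5 days later).
From August 23, 1979 to June 3, 1982: 130 + 366 + 365 + 154 = 1015 days (rest of 1979, 1980, 1981, to June 3, 1982 in 1982).
1015 ÷ 7 = 145 full weeks with remainder 0, so 145 more Thursdays after the first → 146.

146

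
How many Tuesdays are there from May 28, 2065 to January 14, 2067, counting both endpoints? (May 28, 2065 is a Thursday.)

May 28, 2065 is a Thursday; the first Tuesday on or after it is June 2, 2065 (5 days later).
From June 2, 2065 to January 14, 2067: 212 + 365 + 14 = 591 days (rest of 2065, 2066, to January 14, 2067 in 2067).
591 ÷ 7 = 84 full weeks with remainder 3, so 84 more Tuesdays after the first → 85.

85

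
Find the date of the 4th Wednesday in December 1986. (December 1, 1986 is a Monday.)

24 December 1986

December 1986 begins on a Monday, so the first Wednesday is December 3 (2 days later).
The 4th Wednesday is 3 weeks later: 3 + 21 = 24.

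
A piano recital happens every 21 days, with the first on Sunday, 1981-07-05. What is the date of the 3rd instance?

The 3rd occurrence is 2 intervals after the first: 2 × 21 = 42 days after 1981-07-05.
July has 31 days — 26 days to the end of July leaves 16.
16 days into August → 1981-08-16.

1981-08-16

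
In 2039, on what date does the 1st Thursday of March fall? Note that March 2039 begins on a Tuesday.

March 2039 begins on a Tuesday, so the first Thursday is March 3 (2 days later).

March 3, 2039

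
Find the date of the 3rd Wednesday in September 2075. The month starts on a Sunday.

September 2075 begins on a Sunday, so the first Wednesday is September 4 (3 days later).
The 3rd Wednesday is 2 weeks later: 4 + 14 = 18.

2075-09-18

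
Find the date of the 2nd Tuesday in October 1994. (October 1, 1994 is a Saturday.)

October 1994 begins on a Saturday, so the first Tuesday is October 4 (3 days later).
The 2nd Tuesday is 1 weeks later: 4 + 7 = 11.

11 October 1994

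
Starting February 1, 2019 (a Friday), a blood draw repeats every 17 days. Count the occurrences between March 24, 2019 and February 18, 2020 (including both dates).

20

Occurrences land 17·i days after February 1, 2019 for i = 0, 1, 2, …
March 24, 2019 is 51 days after the start; 51 ÷ 17 = 3 remainder 0. First occurrence in the window: #4 on March 24, 2019 (3×17 = 51 days in).
February 18, 2020 is 382 days after the start; 382 ÷ 17 = 22 remainder 8. Last occurrence in the window: #23 on February 10, 2020.
Occurrences #4 through #23: 20 in total.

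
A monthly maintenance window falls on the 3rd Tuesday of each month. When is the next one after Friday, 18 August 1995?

19 September 1995

August 1995 starts on a Tuesday; its first Tuesday is the 1st, so the 3rd Tuesday is the 15th — 15 August 1995.
That is not after 18 August 1995, so look at September 1995.
September 1995 starts on a Friday; its first Tuesday is the 5th, so the 3rd Tuesday is the 19th — 19 September 1995.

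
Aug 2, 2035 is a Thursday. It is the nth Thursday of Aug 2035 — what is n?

1st

Day 2 falls in week ⌈2/7⌉ of the month.
Days 1–7 hold the 1st Thursday, 8–14 the 2nd, 15–21 the 3rd, 22–28 the 4th, 29–31 the 5th.
2 is in the range for the 1st.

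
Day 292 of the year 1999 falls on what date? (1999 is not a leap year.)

1999-10-19

January has 31 days (292 − 31 = 261 remain).
February has 28 days (261 − 28 = 233 remain).
March has 31 days (233 − 31 = 202 remain).
April has 30 days (202 − 30 = 172 remain).
May has 31 days (172 − 31 = 141 remain).
June has 30 days (141 − 30 = 111 remain).
July has 31 days (111 − 31 = 80 remain).
August has 31 days (80 − 31 = 49 remain).
September has 30 days (49 − 30 = 19 remain).
19 into October → October 19.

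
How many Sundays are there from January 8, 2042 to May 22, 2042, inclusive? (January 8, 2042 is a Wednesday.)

19

January 8, 2042 is a Wednesday; the first Sunday on or after it is January 12, 2042 (4 days later).
From January 12, 2042 to May 22, 2042: 19 + 28 + 31 + 30 + 22 = 130 days (rest of January, February, March, April, May).
130 ÷ 7 = 18 full weeks with remainder 4, so 18 more Sundays after the first → 19.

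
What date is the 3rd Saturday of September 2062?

September 16, 2062

The first Saturday of September 2062 is September 2.
The 3rd Saturday is 2 weeks later: 2 + 14 = 16.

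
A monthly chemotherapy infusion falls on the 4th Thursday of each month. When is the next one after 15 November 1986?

27 November 1986

November 1986 starts on a Saturday; its first Thursday is the 6th, so the 4th Thursday is the 27th — 27 November 1986.
27 November 1986 is after 15 November 1986, so that is the next one.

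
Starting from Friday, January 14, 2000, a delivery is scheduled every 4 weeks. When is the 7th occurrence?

The 7th occurrence is 6 intervals after the first: 6 × 28 = 168 days after January 14, 2000.
January has 31 days — 17 days to the end of January leaves 151.
February has 29 days (122 left).
March has 31 days (91 left).
April has 30 days (61 left).
May has 31 days (30 left).
30 days into June → June 30, 2000.

June 30, 2000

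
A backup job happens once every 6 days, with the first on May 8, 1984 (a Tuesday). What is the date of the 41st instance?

Jan 3, 1985

The 41st occurrence is 40 intervals after the first: 40 × 6 = 240 days after May 8, 1984.
May has 31 days — 23 days to the end of May leaves 217.
Jun has 30 days (187 left).
Jul has 31 days (156 left).
Aug has 31 days (125 left).
Sep has 30 days (95 left).
Oct has 31 days (64 left).
Nov has 30 days (34 left).
Dec has 31 days (3 left).
3 days into Jan → Jan 3, 1985.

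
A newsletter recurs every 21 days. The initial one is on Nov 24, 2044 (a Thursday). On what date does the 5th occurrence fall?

The 5th occurrence is 4 intervals after the first: 4 × 21 = 84 days after Nov 24, 2044.
Nov has 30 days — 6 days to the end of Nov leaves 78.
Dec has 31 days (47 left).
Jan has 31 days (16 left).
16 days into Feb → Feb 16, 2045.

Feb 16, 2045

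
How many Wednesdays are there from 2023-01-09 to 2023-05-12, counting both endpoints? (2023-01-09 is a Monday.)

2023-01-09 is a Monday; the first Wednesday on or after it is 2023-01-11 (2 days later).
From 2023-01-11 to 2023-05-12: 20 + 28 + 31 + 30 + 12 = 121 days (rest of January, February, March, April, May).
121 ÷ 7 = 17 full weeks with remainder 2, so 17 more Wednesdays after the first → 18.

18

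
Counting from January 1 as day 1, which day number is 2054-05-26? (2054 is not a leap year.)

146

Days in months before May: 31 + 28 + 31 + 30 = 120.
Plus 26 days into May → day 146.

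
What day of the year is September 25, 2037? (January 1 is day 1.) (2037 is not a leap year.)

268

Days in months before September: 31 + 28 + 31 + 30 + 31 + 30 + 31 + 31 = 243.
Plus 25 days into September → day 268.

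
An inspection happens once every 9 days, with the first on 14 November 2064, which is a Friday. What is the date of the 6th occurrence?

The 6th occurrence is 5 intervals after the first: 5 × 9 = 45 days after 14 November 2064.
November has 30 days — 16 days to the end of November leaves 29.
29 days into December → 29 December 2064.

29 December 2064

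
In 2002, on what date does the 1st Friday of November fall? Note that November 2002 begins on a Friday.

November 1, 2002

November 2002 begins on a Friday, so the first Friday is November 1.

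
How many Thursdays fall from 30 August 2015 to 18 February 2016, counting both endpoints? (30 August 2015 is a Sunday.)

25

30 August 2015 is a Sunday; the first Thursday on or after it is 3 September 2015 (4 days later).
From 3 September 2015 to 18 February 2016: 27 + 31 + 30 + 31 + 31 + 18 = 168 days (rest of September, October, November, December, January, February).
168 ÷ 7 = 24 full weeks with remainder 0, so 24 more Thursdays after the first → 25.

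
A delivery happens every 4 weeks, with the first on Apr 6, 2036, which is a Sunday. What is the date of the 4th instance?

The 4th occurrence is 3 intervals after the first: 3 × 28 = 84 days after Apr 6, 2036.
Apr has 30 days — 24 days to the end of Apr leaves 60.
May has 31 days (29 left).
29 days into Jun → Jun 29, 2036.

Jun 29, 2036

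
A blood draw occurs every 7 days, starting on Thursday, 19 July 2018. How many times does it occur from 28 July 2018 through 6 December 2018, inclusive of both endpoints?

Occurrences land 7·i days after 19 July 2018 for i = 0, 1, 2, …
28 July 2018 is 9 days after the start; 9 ÷ 7 = 1 remainder 2; since the remainder is 2, round up to i = 2. First occurrence in the window: #3 on 2 August 2018 (2×7 = 14 days in).
6 December 2018 is 140 days after the start; 140 ÷ 7 = 20 remainder 0. Last occurrence in the window: #21 on 6 December 2018.
Occurrences #3 through #21: 19 in total.

19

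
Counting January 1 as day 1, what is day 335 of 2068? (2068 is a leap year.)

November 30, 2068

January has 31 days (335 − 31 = 304 remain).
February has 29 days (304 − 29 = 275 remain).
March has 31 days (275 − 31 = 244 remain).
April has 30 days (244 − 30 = 214 remain).
May has 31 days (214 − 31 = 183 remain).
June has 30 days (183 − 30 = 153 remain).
July has 31 days (153 − 31 = 122 remain).
August has 31 days (122 − 31 = 91 remain).
September has 30 days (91 − 30 = 61 remain).
October has 31 days (61 − 31 = 30 remain).
30 into November → November 30.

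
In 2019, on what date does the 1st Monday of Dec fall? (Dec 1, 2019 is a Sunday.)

Dec 2019 begins on a Sunday, so the first Monday is Dec 2 (1 day later).

Dec 2, 2019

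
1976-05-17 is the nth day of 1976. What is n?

Days in months before May: 31 + 29 + 31 + 30 = 121.
Plus 17 days into May → day 138.

138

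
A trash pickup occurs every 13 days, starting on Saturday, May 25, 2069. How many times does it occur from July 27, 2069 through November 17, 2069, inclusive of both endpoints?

Occurrences land 13·i days after May 25, 2069 for i = 0, 1, 2, …
July 27, 2069 is 63 days after the start; 63 ÷ 13 = 4 remainder 11; since the remainder is 11, round up to i = 5. First occurrence in the window: #6 on July 29, 2069 (5×13 = 65 days in).
November 17, 2069 is 176 days after the start; 176 ÷ 13 = 13 remainder 7. Last occurrence in the window: #14 on November 10, 2069.
Occurrences #6 through #14: 9 in total.

9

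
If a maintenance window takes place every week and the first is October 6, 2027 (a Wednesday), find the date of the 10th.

December 8, 2027

The 10th occurrence is 9 intervals after the first: 9 × 7 = 63 days after October 6, 2027.
October has 31 days — 25 days to the end of October leaves 38.
November has 30 days (8 left).
8 days into December → December 8, 2027.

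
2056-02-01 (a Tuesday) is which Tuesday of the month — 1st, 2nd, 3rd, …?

1st

Day 1 falls in week ⌈1/7⌉ of the month.
Days 1–7 hold the 1st Tuesday, 8–14 the 2nd, 15–21 the 3rd, 22–28 the 4th, 29–31 the 5th.
1 is in the range for the 1st.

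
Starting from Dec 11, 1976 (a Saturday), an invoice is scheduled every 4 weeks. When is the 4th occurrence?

Mar 5, 1977

The 4th occurrence is 3 intervals after the first: 3 × 28 = 84 days after Dec 11, 1976.
Dec has 31 days — 20 days to the end of Dec leaves 64.
Jan has 31 days (33 left).
Feb has 28 days (5 left).
5 days into Mar → Mar 5, 1977.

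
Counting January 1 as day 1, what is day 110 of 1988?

Jan has 31 days (110 − 31 = 79 remain).
Feb has 29 days (79 − 29 = 50 remain).
Mar has 31 days (50 − 31 = 19 remain).
19 into Apr → Apr 19.

Apr 19, 1988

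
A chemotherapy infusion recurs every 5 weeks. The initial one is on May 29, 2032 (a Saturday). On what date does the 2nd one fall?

July 3, 2032

The 2nd occurrence is 1 interval after the first: 1 × 35 = 35 days after May 29, 2032.
May has 31 days — 2 days to the end of May leaves 33.
June has 30 days (3 left).
3 days into July → July 3, 2032.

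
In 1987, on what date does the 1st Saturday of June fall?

6 June 1987

The first Saturday of June 1987 is June 6.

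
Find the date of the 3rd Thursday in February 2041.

21 February 2041

The first Thursday of February 2041 is February 7.
The 3rd Thursday is 2 weeks later: 7 + 14 = 21.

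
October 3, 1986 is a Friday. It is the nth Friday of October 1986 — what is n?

Day 3 falls in week ⌈3/7⌉ of the month.
Days 1–7 hold the 1st Friday, 8–14 the 2nd, 15–21 the 3rd, 22–28 the 4th, 29–31 the 5th.
3 is in the range for the 1st.

1st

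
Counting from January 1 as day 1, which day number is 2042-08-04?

Days in months before August: 31 + 28 + 31 + 30 + 31 + 30 + 31 = 212.
Plus 4 days into August → day 216.

216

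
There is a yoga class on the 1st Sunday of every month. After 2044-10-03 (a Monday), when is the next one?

October 2044 starts on a Saturday, so its 1st Sunday is 2044-10-02 (1 day in).
That is not after 2044-10-03, so look at November 2044.
November 2044 starts on a Tuesday, so its 1st Sunday is 2044-11-06 (5 days in).

2044-11-06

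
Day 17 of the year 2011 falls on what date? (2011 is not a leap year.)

17 into January → January 17.

2011-01-17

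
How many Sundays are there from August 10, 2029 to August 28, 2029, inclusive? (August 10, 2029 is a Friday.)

August 10, 2029 is a Friday; the first Sunday on or after it is August 12, 2029 (2 days later).
From August 12, 2029 to August 28, 2029 is 28 − 12 = 16 days.
16 ÷ 7 = 2 full weeks with remainder 2, so 2 more Sundays after the first → 3.

3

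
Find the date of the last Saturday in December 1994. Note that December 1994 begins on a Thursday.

31 December 1994

December 1994 begins on a Thursday, so the first Saturday is December 3 (2 days later).
December 1994 has 31 days. Adding weeks: 3, 10, 17, 24, 31 — the last one ≤ 31 is the 31st.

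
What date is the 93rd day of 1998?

January has 31 days (93 − 31 = 62 remain).
February has 28 days (62 − 28 = 34 remain).
March has 31 days (34 − 31 = 3 remain).
3 into April → April 3.

1998-04-03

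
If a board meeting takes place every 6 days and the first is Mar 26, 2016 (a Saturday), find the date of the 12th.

The 12th occurrence is 11 intervals after the first: 11 × 6 = 66 days after Mar 26, 2016.
Mar has 31 days — 5 days to the end of Mar leaves 61.
Apr has 30 days (31 left).
31 days into May → May 31, 2016.

May 31, 2016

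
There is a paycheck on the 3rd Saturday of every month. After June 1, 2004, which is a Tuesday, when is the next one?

June 19, 2004

June 2004 starts on a Tuesday; its first Saturday is the 5th, so the 3rd Saturday is the 19th — June 19, 2004.
June 19, 2004 is after June 1, 2004, so that is the next one.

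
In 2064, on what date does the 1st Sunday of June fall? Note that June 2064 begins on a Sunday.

June 2064 begins on a Sunday, so the first Sunday is June 1.

2064-06-01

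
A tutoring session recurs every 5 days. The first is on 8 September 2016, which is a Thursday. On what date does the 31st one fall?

5 February 2017

The 31st occurrence is 30 intervals after the first: 30 × 5 = 150 days after 8 September 2016.
September has 30 days — 22 days to the end of September leaves 128.
October has 31 days (97 left).
November has 30 days (67 left).
December has 31 days (36 left).
January has 31 days (5 left).
5 days into February → 5 February 2017.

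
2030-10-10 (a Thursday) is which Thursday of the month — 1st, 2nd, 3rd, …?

Day 10 falls in week ⌈10/7⌉ of the month.
Days 1–7 hold the 1st Thursday, 8–14 the 2nd, 15–21 the 3rd, 22–28 the 4th, 29–31 the 5th.
10 is in the range for the 2nd.

2nd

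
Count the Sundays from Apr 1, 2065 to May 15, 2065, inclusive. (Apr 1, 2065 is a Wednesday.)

Apr 1, 2065 is a Wednesday; the first Sunday on or after it is Apr 5, 2065 (4 days later).
From Apr 5, 2065 to May 15, 2065: 25 + 15 = 40 days (rest of Apr, May).
40 ÷ 7 = 5 full weeks with remainder 5, so 5 more Sundays after the first → 6.

6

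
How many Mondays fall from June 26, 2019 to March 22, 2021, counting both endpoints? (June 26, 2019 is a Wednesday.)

June 26, 2019 is a Wednesday; the first Monday on or after it is July 1, 2019 (5 days later).
From July 1, 2019 to March 22, 2021: 183 + 366 + 81 = 630 days (rest of 2019, 2020, to March 22, 2021 in 2021).
630 ÷ 7 = 90 full weeks with remainder 0, so 90 more Mondays after the first → 91.

91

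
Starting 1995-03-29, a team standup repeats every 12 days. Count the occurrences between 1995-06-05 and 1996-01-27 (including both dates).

20

Occurrences land 12·i days after 1995-03-29 for i = 0, 1, 2, …
1995-06-05 is 68 days after the start; 68 ÷ 12 = 5 remainder 8; since the remainder is 8, round up to i = 6. First occurrence in the window: #7 on 1995-06-09 (6×12 = 72 days in).
1996-01-27 is 304 days after the start; 304 ÷ 12 = 25 remainder 4. Last occurrence in the window: #26 on 1996-01-23.
Occurrences #7 through #26: 20 in total.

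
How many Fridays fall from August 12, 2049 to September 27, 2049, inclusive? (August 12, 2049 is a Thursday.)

August 12, 2049 is a Thursday; the first Friday on or after it is August 13, 2049 (1 day later).
From August 13, 2049 to September 27, 2049: 18 + 27 = 45 days (rest of August, September).
45 ÷ 7 = 6 full weeks with remainder 3, so 6 more Fridays after the first → 7.

7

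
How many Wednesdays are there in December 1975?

5

1975-12-01 is a Monday; the first Wednesday on or after it is 1975-12-03 (2 days later).
From 1975-12-03 to 1975-12-31 is 31 − 3 = 28 days.
28 ÷ 7 = 4 full weeks with remainder 0, so 4 more Wednesdays after the first → 5.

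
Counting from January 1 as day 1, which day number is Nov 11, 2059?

Days in months before Nov: 31 + 28 + 31 + 30 + 31 + 30 + 31 + 31 + 30 + 31 = 304.
Plus 11 days into Nov → day 315.

315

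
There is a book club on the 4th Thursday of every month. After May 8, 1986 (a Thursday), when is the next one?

May 22, 1986

May 1986 starts on a Thursday; its first Thursday is the 1st, so the 4th Thursday is the 22nd — May 22, 1986.
May 22, 1986 is after May 8, 1986, so that is the next one.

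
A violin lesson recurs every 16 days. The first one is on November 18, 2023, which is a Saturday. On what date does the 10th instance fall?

The 10th occurrence is 9 intervals after the first: 9 × 16 = 144 days after November 18, 2023.
November has 30 days — 12 days to the end of November leaves 132.
December has 31 days (101 left).
January has 31 days (70 left).
February has 29 days (41 left).
March has 31 days (10 left).
10 days into April → April 10, 2024.

April 10, 2024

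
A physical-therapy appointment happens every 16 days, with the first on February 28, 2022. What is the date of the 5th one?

May 3, 2022

The 5th occurrence is 4 intervals after the first: 4 × 16 = 64 days after February 28, 2022.
February has 28 days — 0 days to the end of February leaves 64.
March has 31 days (33 left).
April has 30 days (3 left).
3 days into May → May 3, 2022.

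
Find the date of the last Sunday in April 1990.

1990-04-29

April 1990 begins on a Sunday, so the first Sunday is April 1.
April 1990 has 30 days. Adding weeks: 1, 8, 15, 22, 29 — the last one ≤ 30 is the 29th.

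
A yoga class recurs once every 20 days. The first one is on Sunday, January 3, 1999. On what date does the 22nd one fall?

The 22nd occurrence is 21 intervals after the first: 21 × 20 = 420 days after January 3, 1999.
January has 31 days — 28 days to the end of January leaves 392.
February has 28 days (364 left).
March has 31 days (333 left).
April has 30 days (303 left).
May has 31 days (272 left).
June has 30 days (242 left).
July has 31 days (211 left).
August has 31 days (180 left).
September has 30 days (150 left).
October has 31 days (119 left).
November has 30 days (89 left).
December has 31 days (58 left).
January has 31 days (27 left).
27 days into February → February 27, 2000.

February 27, 2000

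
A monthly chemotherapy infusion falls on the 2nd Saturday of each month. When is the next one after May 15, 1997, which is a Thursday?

Jun 14, 1997

May 1997 starts on a Thursday; its first Saturday is the 3rd, so the 2nd Saturday is the 10th — May 10, 1997.
That is not after May 15, 1997, so look at Jun 1997.
Jun 1997 starts on a Sunday; its first Saturday is the 7th, so the 2nd Saturday is the 14th — Jun 14, 1997.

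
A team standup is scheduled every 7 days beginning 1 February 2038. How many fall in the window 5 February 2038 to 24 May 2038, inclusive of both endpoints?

16

Occurrences land 7·i days after 1 February 2038 for i = 0, 1, 2, …
5 February 2038 is 4 days after the start; 4 ÷ 7 = 0 remainder 4; since the remainder is 4, round up to i = 1. First occurrence in the window: #2 on 8 February 2038 (1×7 = 7 days in).
24 May 2038 is 112 days after the start; 112 ÷ 7 = 16 remainder 0. Last occurrence in the window: #17 on 24 May 2038.
Occurrences #2 through #17: 16 in total.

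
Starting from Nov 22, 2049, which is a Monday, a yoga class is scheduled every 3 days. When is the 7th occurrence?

The 7th occurrence is 6 intervals after the first: 6 × 3 = 18 days after Nov 22, 2049.
Nov has 30 days — 8 days to the end of Nov leaves 10.
10 days into Dec → Dec 10, 2049.

Dec 10, 2049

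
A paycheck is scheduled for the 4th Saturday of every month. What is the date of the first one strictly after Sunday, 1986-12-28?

December 1986 starts on a Monday; its first Saturday is the 6th, so the 4th Saturday is the 27th — 1986-12-27.
That is not after 1986-12-28, so look at January 1987.
January 1987 starts on a Thursday; its first Saturday is the 3rd, so the 4th Saturday is the 24th — 1987-01-24.

1987-01-24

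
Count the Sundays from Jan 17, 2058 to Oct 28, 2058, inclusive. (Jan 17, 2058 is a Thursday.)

Jan 17, 2058 is a Thursday; the first Sunday on or after it is Jan 20, 2058 (3 days later).
From Jan 20, 2058 to Oct 28, 2058: 11 + 28 + 31 + 30 + 31 + 30 + 31 + 31 + 30 + 28 = 281 days (rest of Jan, Feb, Mar, Apr, May, Jun, Jul, Aug, Sep, Oct).
281 ÷ 7 = 40 full weeks with remainder 1, so 40 more Sundays after the first → 41.

41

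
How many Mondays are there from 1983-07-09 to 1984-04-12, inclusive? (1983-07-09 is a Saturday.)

40

1983-07-09 is a Saturday; the first Monday on or after it is 1983-07-11 (2 days later).
From 1983-07-11 to 1984-04-12: 20 + 31 + 30 + 31 + 30 + 31 + 31 + 29 + 31 + 12 = 276 days (rest of July, August, September, October, November, December, January, February, March, April).
276 ÷ 7 = 39 full weeks with remainder 3, so 39 more Mondays after the first → 40.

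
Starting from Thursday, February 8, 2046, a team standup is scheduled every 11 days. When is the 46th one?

The 46th occurrence is 45 intervals after the first: 45 × 11 = 495 days after February 8, 2046.
February has 28 days — 20 days to the end of February leaves 475.
From end of February to end of 2046 is 306 days (169 left).
January has 31 days (138 left).
February has 28 days (110 left).
March has 31 days (79 left).
April has 30 days (49 left).
May has 31 days (18 left).
18 days into June → June 18, 2047.

June 18, 2047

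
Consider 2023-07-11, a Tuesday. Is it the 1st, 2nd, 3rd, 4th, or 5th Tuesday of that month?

2nd

Day 11 falls in week ⌈11/7⌉ of the month.
Days 1–7 hold the 1st Tuesday, 8–14 the 2nd, 15–21 the 3rd, 22–28 the 4th, 29–31 the 5th.
11 is in the range for the 2nd.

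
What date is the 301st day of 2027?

January has 31 days (301 − 31 = 270 remain).
February has 28 days (270 − 28 = 242 remain).
March has 31 days (242 − 31 = 211 remain).
April has 30 days (211 − 30 = 181 remain).
May has 31 days (181 − 31 = 150 remain).
June has 30 days (150 − 30 = 120 remain).
July has 31 days (120 − 31 = 89 remain).
August has 31 days (89 − 31 = 58 remain).
September has 30 days (58 − 30 = 28 remain).
28 into October → October 28.

2027-10-28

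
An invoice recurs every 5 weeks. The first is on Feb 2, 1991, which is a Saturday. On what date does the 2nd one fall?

Mar 9, 1991

The 2nd occurrence is 1 interval after the first: 1 × 35 = 35 days after Feb 2, 1991.
Feb has 28 days — 26 days to the end of Feb leaves 9.
9 days into Mar → Mar 9, 1991.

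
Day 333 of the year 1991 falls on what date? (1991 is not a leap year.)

November 29, 1991

January has 31 days (333 − 31 = 302 remain).
February has 28 days (302 − 28 = 274 remain).
March has 31 days (274 − 31 = 243 remain).
April has 30 days (243 − 30 = 213 remain).
May has 31 days (213 − 31 = 182 remain).
June has 30 days (182 − 30 = 152 remain).
July has 31 days (152 − 31 = 121 remain).
August has 31 days (121 − 31 = 90 remain).
September has 30 days (90 − 30 = 60 remain).
October has 31 days (60 − 31 = 29 remain).
29 into November → November 29.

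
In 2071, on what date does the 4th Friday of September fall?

2071-09-25

September 2071 begins on a Tuesday, so the first Friday is September 4 (3 days later).
The 4th Friday is 3 weeks later: 4 + 21 = 25.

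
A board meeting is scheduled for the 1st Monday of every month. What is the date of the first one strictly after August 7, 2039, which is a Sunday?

September 5, 2039

August 2039 starts on a Monday, so its 1st Monday is August 1, 2039.
That is not after August 7, 2039, so look at September 2039.
September 2039 starts on a Thursday, so its 1st Monday is September 5, 2039 (4 days in).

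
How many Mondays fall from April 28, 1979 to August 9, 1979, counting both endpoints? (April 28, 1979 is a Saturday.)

15

April 28, 1979 is a Saturday; the first Monday on or after it is April 30, 1979 (2 days later).
From April 30, 1979 to August 9, 1979: 0 + 31 + 30 + 31 + 9 = 101 days (rest of April, May, June, July, August).
101 ÷ 7 = 14 full weeks with remainder 3, so 14 more Mondays after the first → 15.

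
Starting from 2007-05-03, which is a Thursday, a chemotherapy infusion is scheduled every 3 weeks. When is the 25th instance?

2008-09-18

The 25th occurrence is 24 intervals after the first: 24 × 21 = 504 days after 2007-05-03.
May has 31 days — 28 days to the end of May leaves 476.
From end of May to end of 2007 is 214 days (262 left).
January has 31 days (231 left).
February has 29 days (202 left).
March has 31 days (171 left).
April has 30 days (141 left).
May has 31 days (110 left).
June has 30 days (80 left).
July has 31 days (49 left).
August has 31 days (18 left).
18 days into September → 2008-09-18.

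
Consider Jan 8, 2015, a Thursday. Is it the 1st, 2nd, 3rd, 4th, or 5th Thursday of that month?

Day 8 falls in week ⌈8/7⌉ of the month.
Days 1–7 hold the 1st Thursday, 8–14 the 2nd, 15–21 the 3rd, 22–28 the 4th, 29–31 the 5th.
8 is in the range for the 2nd.

2nd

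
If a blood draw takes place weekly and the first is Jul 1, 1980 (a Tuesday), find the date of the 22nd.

The 22nd occurrence is 21 intervals after the first: 21 × 7 = 147 days after Jul 1, 1980.
Jul has 31 days — 30 days to the end of Jul leaves 117.
Aug has 31 days (86 left).
Sep has 30 days (56 left).
Oct has 31 days (25 left).
25 days into Nov → Nov 25, 1980.

Nov 25, 1980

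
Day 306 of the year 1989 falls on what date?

1989-11-02

January has 31 days (306 − 31 = 275 remain).
February has 28 days (275 − 28 = 247 remain).
March has 31 days (247 − 31 = 216 remain).
April has 30 days (216 − 30 = 186 remain).
May has 31 days (186 − 31 = 155 remain).
June has 30 days (155 − 30 = 125 remain).
July has 31 days (125 − 31 = 94 remain).
August has 31 days (94 − 31 = 63 remain).
September has 30 days (63 − 30 = 33 remain).
October has 31 days (33 − 31 = 2 remain).
2 into November → November 2.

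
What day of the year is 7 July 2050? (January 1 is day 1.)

188

Days in months before July: 31 + 28 + 31 + 30 + 31 + 30 = 181.
Plus 7 days into July → day 188.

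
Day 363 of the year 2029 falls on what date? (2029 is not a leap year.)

Jan has 31 days (363 − 31 = 332 remain).
Feb has 28 days (332 − 28 = 304 remain).
Mar has 31 days (304 − 31 = 273 remain).
Apr has 30 days (273 − 30 = 243 remain).
May has 31 days (243 − 31 = 212 remain).
Jun has 30 days (212 − 30 = 182 remain).
Jul has 31 days (182 − 31 = 151 remain).
Aug has 31 days (151 − 31 = 120 remain).
Sep has 30 days (120 − 30 = 90 remain).
Oct has 31 days (90 − 31 = 59 remain).
Nov has 30 days (59 − 30 = 29 remain).
29 into Dec → Dec 29.

Dec 29, 2029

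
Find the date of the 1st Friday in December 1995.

The first Friday of December 1995 is December 1.

1 December 1995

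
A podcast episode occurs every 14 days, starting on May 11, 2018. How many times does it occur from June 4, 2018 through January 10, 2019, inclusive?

Occurrences land 14·i days after May 11, 2018 for i = 0, 1, 2, …
June 4, 2018 is 24 days after the start; 24 ÷ 14 = 1 remainder 10; since the remainder is 10, round up to i = 2. First occurrence in the window: #3 on June 8, 2018 (2×14 = 28 days in).
January 10, 2019 is 244 days after the start; 244 ÷ 14 = 17 remainder 6. Last occurrence in the window: #18 on January 4, 2019.
Occurrences #3 through #18: 16 in total.

16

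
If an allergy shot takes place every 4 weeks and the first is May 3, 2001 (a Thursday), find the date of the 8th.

The 8th occurrence is 7 intervals after the first: 7 × 28 = 196 days after May 3, 2001.
May has 31 days — 28 days to the end of May leaves 168.
Jun has 30 days (138 left).
Jul has 31 days (107 left).
Aug has 31 days (76 left).
Sep has 30 days (46 left).
Oct has 31 days (15 left).
15 days into Nov → Nov 15, 2001.

Nov 15, 2001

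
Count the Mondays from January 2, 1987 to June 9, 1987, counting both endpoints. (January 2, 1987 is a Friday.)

January 2, 1987 is a Friday; the first Monday on or after it is January 5, 1987 (3 days later).
From January 5, 1987 to June 9, 1987: 26 + 28 + 31 + 30 + 31 + 9 = 155 days (rest of January, February, March, April, May, June).
155 ÷ 7 = 22 full weeks with remainder 1, so 22 more Mondays after the first → 23.

23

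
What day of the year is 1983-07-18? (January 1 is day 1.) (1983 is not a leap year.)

199

Days in months before July: 31 + 28 + 31 + 30 + 31 + 30 = 181.
Plus 18 days into July → day 199.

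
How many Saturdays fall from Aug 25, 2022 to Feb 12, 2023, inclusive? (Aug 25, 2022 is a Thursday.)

25

Aug 25, 2022 is a Thursday; the first Saturday on or after it is Aug 27, 2022 (2 days later).
From Aug 27, 2022 to Feb 12, 2023: 4 + 30 + 31 + 30 + 31 + 31 + 12 = 169 days (rest of Aug, Sep, Oct, Nov, Dec, Jan, Feb).
169 ÷ 7 = 24 full weeks with remainder 1, so 24 more Saturdays after the first → 25.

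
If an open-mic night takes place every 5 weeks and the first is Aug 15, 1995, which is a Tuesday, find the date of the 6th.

Feb 6, 1996

The 6th occurrence is 5 intervals after the first: 5 × 35 = 175 days after Aug 15, 1995.
Aug has 31 days — 16 days to the end of Aug leaves 159.
Sep has 30 days (129 left).
Oct has 31 days (98 left).
Nov has 30 days (68 left).
Dec has 31 days (37 left).
Jan has 31 days (6 left).
6 days into Feb → Feb 6, 1996.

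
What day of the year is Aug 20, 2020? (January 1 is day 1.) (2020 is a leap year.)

233

Days in months before Aug: 31 + 29 + 31 + 30 + 31 + 30 + 31 = 213.
Plus 20 days into Aug → day 233.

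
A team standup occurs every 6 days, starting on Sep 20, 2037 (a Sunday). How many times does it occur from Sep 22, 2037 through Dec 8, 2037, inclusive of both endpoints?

13

Occurrences land 6·i days after Sep 20, 2037 for i = 0, 1, 2, …
Sep 22, 2037 is 2 days after the start; 2 ÷ 6 = 0 remainder 2; since the remainder is 2, round up to i = 1. First occurrence in the window: #2 on Sep 26, 2037 (1×6 = 6 days in).
Dec 8, 2037 is 79 days after the start; 79 ÷ 6 = 13 remainder 1. Last occurrence in the window: #14 on Dec 7, 2037.
Occurrences #2 through #14: 13 in total.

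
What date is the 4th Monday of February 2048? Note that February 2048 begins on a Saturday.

2048-02-24

February 2048 begins on a Saturday, so the first Monday is February 3 (2 days later).
The 4th Monday is 3 weeks later: 3 + 21 = 24.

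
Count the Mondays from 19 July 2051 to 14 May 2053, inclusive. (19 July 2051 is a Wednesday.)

19 July 2051 is a Wednesday; the first Monday on or after it is 24 July 2051 (5 days later).
From 24 July 2051 to 14 May 2053: 160 + 366 + 134 = 660 days (rest of 2051, 2052, to 14 May 2053 in 2053).
660 ÷ 7 = 94 full weeks with remainder 2, so 94 more Mondays after the first → 95.

95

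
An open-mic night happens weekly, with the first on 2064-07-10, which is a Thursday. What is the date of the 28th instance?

2065-01-15

The 28th occurrence is 27 intervals after the first: 27 × 7 = 189 days after 2064-07-10.
July has 31 days — 21 days to the end of July leaves 168.
August has 31 days (137 left).
September has 30 days (107 left).
October has 31 days (76 left).
November has 30 days (46 left).
December has 31 days (15 left).
15 days into January → 2065-01-15.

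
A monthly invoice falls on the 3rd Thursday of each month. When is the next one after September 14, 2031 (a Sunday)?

September 2031 starts on a Monday; its first Thursday is the 4th, so the 3rd Thursday is the 18th — September 18, 2031.
September 18, 2031 is after September 14, 2031, so that is the next one.

September 18, 2031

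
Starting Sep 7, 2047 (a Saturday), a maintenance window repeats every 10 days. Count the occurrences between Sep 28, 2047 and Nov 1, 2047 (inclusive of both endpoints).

Occurrences land 10·i days after Sep 7, 2047 for i = 0, 1, 2, …
Sep 28, 2047 is 21 days after the start; 21 ÷ 10 = 2 remainder 1; since the remainder is 1, round up to i = 3. First occurrence in the window: #4 on Oct 7, 2047 (3×10 = 30 days in).
Nov 1, 2047 is 55 days after the start; 55 ÷ 10 = 5 remainder 5. Last occurrence in the window: #6 on Oct 27, 2047.
Occurrences #4 through #6: 3 in total.

3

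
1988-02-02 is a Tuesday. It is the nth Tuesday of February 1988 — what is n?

1st

Day 2 falls in week ⌈2/7⌉ of the month.
Days 1–7 hold the 1st Tuesday, 8–14 the 2nd, 15–21 the 3rd, 22–28 the 4th, 29–31 the 5th.
2 is in the range for the 1st.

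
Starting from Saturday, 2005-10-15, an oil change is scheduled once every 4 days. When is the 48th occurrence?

The 48th occurrence is 47 intervals after the first: 47 × 4 = 188 days after 2005-10-15.
October has 31 days — 16 days to the end of October leaves 172.
November has 30 days (142 left).
December has 31 days (111 left).
January has 31 days (80 left).
February has 28 days (52 left).
March has 31 days (21 left).
21 days into April → 2006-04-21.

2006-04-21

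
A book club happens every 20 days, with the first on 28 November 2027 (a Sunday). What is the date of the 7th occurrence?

The 7th occurrence is 6 intervals after the first: 6 × 20 = 120 days after 28 November 2027.
November has 30 days — 2 days to the end of November leaves 118.
December has 31 days (87 left).
January has 31 days (56 left).
February has 29 days (27 left).
27 days into March → 27 March 2028.

27 March 2028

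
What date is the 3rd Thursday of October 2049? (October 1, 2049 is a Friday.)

October 2049 begins on a Friday, so the first Thursday is October 7 (6 days later).
The 3rd Thursday is 2 weeks later: 7 + 14 = 21.

21 October 2049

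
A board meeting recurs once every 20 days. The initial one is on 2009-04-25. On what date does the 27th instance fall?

2010-09-27

The 27th occurrence is 26 intervals after the first: 26 × 20 = 520 days after 2009-04-25.
April has 30 days — 5 days to the end of April leaves 515.
From end of April to end of 2009 is 245 days (270 left).
January has 31 days (239 left).
February has 28 days (211 left).
March has 31 days (180 left).
April has 30 days (150 left).
May has 31 days (119 left).
June has 30 days (89 left).
July has 31 days (58 left).
August has 31 days (27 left).
27 days into September → 2010-09-27.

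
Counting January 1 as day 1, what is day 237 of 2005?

August 25, 2005

January has 31 days (237 − 31 = 206 remain).
February has 28 days (206 − 28 = 178 remain).
March has 31 days (178 − 31 = 147 remain).
April has 30 days (147 − 30 = 117 remain).
May has 31 days (117 − 31 = 86 remain).
June has 30 days (86 − 30 = 56 remain).
July has 31 days (56 − 31 = 25 remain).
25 into August → August 25.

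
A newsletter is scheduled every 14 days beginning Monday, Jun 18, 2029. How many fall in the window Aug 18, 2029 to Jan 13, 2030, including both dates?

10

Occurrences land 14·i days after Jun 18, 2029 for i = 0, 1, 2, …
Aug 18, 2029 is 61 days after the start; 61 ÷ 14 = 4 remainder 5; since the remainder is 5, round up to i = 5. First occurrence in the window: #6 on Aug 27, 2029 (5×14 = 70 days in).
Jan 13, 2030 is 209 days after the start; 209 ÷ 14 = 14 remainder 13. Last occurrence in the window: #15 on Dec 31, 2029.
Occurrences #6 through #15: 10 in total.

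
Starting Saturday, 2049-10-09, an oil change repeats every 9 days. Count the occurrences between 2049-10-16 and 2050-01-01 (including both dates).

9

Occurrences land 9·i days after 2049-10-09 for i = 0, 1, 2, …
2049-10-16 is 7 days after the start; 7 ÷ 9 = 0 remainder 7; since the remainder is 7, round up to i = 1. First occurrence in the window: #2 on 2049-10-18 (1×9 = 9 days in).
2050-01-01 is 84 days after the start; 84 ÷ 9 = 9 remainder 3. Last occurrence in the window: #10 on 2049-12-29.
Occurrences #2 through #10: 9 in total.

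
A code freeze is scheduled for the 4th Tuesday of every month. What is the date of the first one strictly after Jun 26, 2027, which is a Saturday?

Jul 27, 2027

Jun 2027 starts on a Tuesday; its first Tuesday is the 1st, so the 4th Tuesday is the 22nd — Jun 22, 2027.
That is not after Jun 26, 2027, so look at Jul 2027.
Jul 2027 starts on a Thursday; its first Tuesday is the 6th, so the 4th Tuesday is the 27th — Jul 27, 2027.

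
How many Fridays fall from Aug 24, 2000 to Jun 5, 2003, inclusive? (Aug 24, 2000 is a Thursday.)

145

Aug 24, 2000 is a Thursday; the first Friday on or after it is Aug 25, 2000 (1 day later).
From Aug 25, 2000 to Jun 5, 2003: 128 + 365 + 365 + 156 = 1014 days (rest of 2000, 2001, 2002, to Jun 5, 2003 in 2003).
1014 ÷ 7 = 144 full weeks with remainder 6, so 144 more Fridays after the first → 145.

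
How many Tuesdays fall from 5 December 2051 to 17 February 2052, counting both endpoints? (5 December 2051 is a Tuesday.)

5 December 2051 is a Tuesday; the first Tuesday on or after it is 5 December 2051.
From 5 December 2051 to 17 February 2052: 26 + 31 + 17 = 74 days (rest of December, January, February).
74 ÷ 7 = 10 full weeks with remainder 4, so 10 more Tuesdays after the first → 11.

11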